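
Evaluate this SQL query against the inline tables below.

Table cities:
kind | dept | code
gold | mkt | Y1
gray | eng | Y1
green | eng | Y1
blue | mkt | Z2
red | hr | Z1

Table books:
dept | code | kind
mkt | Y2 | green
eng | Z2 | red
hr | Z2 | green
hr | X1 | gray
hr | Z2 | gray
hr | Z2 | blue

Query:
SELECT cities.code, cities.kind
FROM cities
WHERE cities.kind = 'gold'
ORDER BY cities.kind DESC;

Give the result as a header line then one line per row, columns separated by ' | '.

== RESULT ==
cities.code | cities.kind
Y1 | gold

Derivation:
After WHERE (1 rows):
cities.kind | cities.dept | cities.code
gold | mkt | Y1
After SELECT (1 rows):
cities.code | cities.kind
Y1 | gold
After ORDER BY (1 rows):
cities.code | cities.kind
Y1 | gold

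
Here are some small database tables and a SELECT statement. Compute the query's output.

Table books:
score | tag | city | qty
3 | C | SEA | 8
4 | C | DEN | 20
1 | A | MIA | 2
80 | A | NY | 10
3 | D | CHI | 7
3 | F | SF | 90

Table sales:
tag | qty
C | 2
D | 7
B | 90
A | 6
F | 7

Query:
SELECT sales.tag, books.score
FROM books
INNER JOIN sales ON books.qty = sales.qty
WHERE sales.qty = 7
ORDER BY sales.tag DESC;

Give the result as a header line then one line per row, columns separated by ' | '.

== RESULT ==
sales.tag | books.score
F | 3
D | 3

Derivation:
After JOIN sales (4 rows):
books.score | books.tag | books.city | books.qty | sales.tag | sales.qty
1 | A | MIA | 2 | C | 2
3 | D | CHI | 7 | D | 7
3 | D | CHI | 7 | F | 7
3 | F | SF | 90 | B | 90
After WHERE (2 rows):
books.score | books.tag | books.city | books.qty | sales.tag | sales.qty
3 | D | CHI | 7 | D | 7
3 | D | CHI | 7 | F | 7
After SELECT (2 rows):
sales.tag | books.score
D | 3
F | 3
After ORDER BY (2 rows):
sales.tag | books.score
F | 3
D | 3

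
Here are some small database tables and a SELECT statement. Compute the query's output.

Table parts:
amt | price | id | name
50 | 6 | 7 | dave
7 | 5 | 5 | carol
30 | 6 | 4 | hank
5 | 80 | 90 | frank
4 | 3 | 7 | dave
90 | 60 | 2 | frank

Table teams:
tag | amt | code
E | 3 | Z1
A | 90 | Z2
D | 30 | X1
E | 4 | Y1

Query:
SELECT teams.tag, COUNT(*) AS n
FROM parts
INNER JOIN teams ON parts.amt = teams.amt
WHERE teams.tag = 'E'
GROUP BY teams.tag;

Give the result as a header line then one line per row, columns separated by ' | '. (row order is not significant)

== RESULT ==
teams.tag | n
E | 1

Derivation:
After JOIN teams (3 rows):
parts.amt | parts.price | parts.id | parts.name | teams.tag | teams.amt | teams.code
30 | 6 | 4 | hank | D | 30 | X1
4 | 3 | 7 | dave | E | 4 | Y1
90 | 60 | 2 | frank | A | 90 | Z2
After WHERE (1 rows):
parts.amt | parts.price | parts.id | parts.name | teams.tag | teams.amt | teams.code
4 | 3 | 7 | dave | E | 4 | Y1
After GROUP BY (1 rows):
teams.tag | n
E | 1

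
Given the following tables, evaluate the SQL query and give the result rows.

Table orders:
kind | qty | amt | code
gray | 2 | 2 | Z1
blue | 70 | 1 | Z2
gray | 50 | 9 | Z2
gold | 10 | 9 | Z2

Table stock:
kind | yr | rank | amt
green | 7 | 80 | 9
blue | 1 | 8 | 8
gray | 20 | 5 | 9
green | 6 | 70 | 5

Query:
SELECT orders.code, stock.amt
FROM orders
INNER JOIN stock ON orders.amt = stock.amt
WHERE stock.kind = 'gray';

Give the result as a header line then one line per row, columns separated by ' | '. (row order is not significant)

After JOIN stock (4 rows):
orders.kind | orders.qty | orders.amt | orders.code | stock.kind | stock.yr | stock.rank | stock.amt
gray | 50 | 9 | Z2 | green | 7 | 80 | 9
gray | 50 | 9 | Z2 | gray | 20 | 5 | 9
gold | 10 | 9 | Z2 | green | 7 | 80 | 9
gold | 10 | 9 | Z2 | gray | 20 | 5 | 9
After WHERE (2 rows):
orders.kind | orders.qty | orders.amt | orders.code | stock.kind | stock.yr | stock.rank | stock.amt
gray | 50 | 9 | Z2 | gray | 20 | 5 | 9
gold | 10 | 9 | Z2 | gray | 20 | 5 | 9
After SELECT (2 rows):
orders.code | stock.amt
Z2 | 9
Z2 | 9

== RESULT ==
orders.code | stock.amt
Z2 | 9
Z2 | 9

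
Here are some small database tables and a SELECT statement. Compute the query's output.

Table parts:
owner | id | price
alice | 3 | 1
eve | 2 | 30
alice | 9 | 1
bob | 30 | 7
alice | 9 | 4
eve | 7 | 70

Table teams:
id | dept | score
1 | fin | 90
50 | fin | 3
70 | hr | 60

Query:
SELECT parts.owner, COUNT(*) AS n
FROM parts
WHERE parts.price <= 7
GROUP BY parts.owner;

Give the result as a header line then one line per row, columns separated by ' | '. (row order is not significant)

== RESULT ==
parts.owner | n
alice | 3
bob | 1

Derivation:
After WHERE (4 rows):
parts.owner | parts.id | parts.price
alice | 3 | 1
alice | 9 | 1
bob | 30 | 7
alice | 9 | 4
After GROUP BY (2 rows):
parts.owner | n
alice | 3
bob | 1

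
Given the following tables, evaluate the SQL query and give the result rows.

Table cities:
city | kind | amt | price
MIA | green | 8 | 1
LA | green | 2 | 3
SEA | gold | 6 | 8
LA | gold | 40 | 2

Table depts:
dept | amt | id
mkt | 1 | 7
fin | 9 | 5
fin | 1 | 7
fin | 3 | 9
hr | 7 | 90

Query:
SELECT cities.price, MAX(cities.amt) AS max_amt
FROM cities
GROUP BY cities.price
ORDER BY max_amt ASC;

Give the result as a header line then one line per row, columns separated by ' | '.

== RESULT ==
cities.price | max_amt
3 | 2
8 | 6
1 | 8
2 | 40

Derivation:
After GROUP BY (4 rows):
cities.price | max_amt
1 | 8
3 | 2
8 | 6
2 | 40
After ORDER BY (4 rows):
cities.price | max_amt
3 | 2
8 | 6
1 | 8
2 | 40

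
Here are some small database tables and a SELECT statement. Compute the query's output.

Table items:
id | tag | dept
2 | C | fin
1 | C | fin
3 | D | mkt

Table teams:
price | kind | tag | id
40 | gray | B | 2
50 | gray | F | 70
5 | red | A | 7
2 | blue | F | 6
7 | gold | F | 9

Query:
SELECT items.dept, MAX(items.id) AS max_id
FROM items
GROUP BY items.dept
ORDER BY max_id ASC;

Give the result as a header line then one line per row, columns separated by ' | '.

== RESULT ==
items.dept | max_id
fin | 2
mkt | 3

Derivation:
After GROUP BY (2 rows):
items.dept | max_id
fin | 2
mkt | 3
After ORDER BY (2 rows):
items.dept | max_id
fin | 2
mkt | 3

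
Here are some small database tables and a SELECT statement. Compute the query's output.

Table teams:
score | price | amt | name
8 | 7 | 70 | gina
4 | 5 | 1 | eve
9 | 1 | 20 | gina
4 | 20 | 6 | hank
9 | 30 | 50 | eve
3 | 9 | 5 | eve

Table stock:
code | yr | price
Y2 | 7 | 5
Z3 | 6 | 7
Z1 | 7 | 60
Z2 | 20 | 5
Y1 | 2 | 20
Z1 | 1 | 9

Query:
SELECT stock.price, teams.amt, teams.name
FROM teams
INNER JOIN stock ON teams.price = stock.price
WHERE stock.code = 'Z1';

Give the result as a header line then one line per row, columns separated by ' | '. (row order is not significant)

== RESULT ==
stock.price | teams.amt | teams.name
9 | 5 | eve

Derivation:
After JOIN stock (5 rows):
teams.score | teams.price | teams.amt | teams.name | stock.code | stock.yr | stock.price
8 | 7 | 70 | gina | Z3 | 6 | 7
4 | 5 | 1 | eve | Y2 | 7 | 5
4 | 5 | 1 | eve | Z2 | 20 | 5
4 | 20 | 6 | hank | Y1 | 2 | 20
3 | 9 | 5 | eve | Z1 | 1 | 9
After WHERE (1 rows):
teams.score | teams.price | teams.amt | teams.name | stock.code | stock.yr | stock.price
3 | 9 | 5 | eve | Z1 | 1 | 9
After SELECT (1 rows):
stock.price | teams.amt | teams.name
9 | 5 | eve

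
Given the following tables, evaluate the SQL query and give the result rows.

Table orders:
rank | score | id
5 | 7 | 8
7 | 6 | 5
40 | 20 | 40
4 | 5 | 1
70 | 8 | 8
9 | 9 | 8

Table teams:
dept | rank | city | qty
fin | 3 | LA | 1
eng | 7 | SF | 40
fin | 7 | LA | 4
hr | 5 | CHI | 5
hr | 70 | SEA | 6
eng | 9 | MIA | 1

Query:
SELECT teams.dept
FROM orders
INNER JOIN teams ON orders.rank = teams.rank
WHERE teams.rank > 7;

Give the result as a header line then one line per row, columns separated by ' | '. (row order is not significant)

== RESULT ==
teams.dept
hr
eng

Derivation:
After JOIN teams (5 rows):
orders.rank | orders.score | orders.id | teams.dept | teams.rank | teams.city | teams.qty
5 | 7 | 8 | hr | 5 | CHI | 5
7 | 6 | 5 | eng | 7 | SF | 40
7 | 6 | 5 | fin | 7 | LA | 4
70 | 8 | 8 | hr | 70 | SEA | 6
9 | 9 | 8 | eng | 9 | MIA | 1
After WHERE (2 rows):
orders.rank | orders.score | orders.id | teams.dept | teams.rank | teams.city | teams.qty
70 | 8 | 8 | hr | 70 | SEA | 6
9 | 9 | 8 | eng | 9 | MIA | 1
After SELECT (2 rows):
teams.dept
hr
eng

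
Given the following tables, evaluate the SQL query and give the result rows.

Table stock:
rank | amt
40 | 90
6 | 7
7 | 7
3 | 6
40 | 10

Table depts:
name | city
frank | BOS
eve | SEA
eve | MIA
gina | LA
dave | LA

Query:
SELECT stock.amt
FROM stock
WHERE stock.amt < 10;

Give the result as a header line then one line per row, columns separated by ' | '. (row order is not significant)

== RESULT ==
stock.amt
7
7
6

Derivation:
After WHERE (3 rows):
stock.rank | stock.amt
6 | 7
7 | 7
3 | 6
After SELECT (3 rows):
stock.amt
7
7
6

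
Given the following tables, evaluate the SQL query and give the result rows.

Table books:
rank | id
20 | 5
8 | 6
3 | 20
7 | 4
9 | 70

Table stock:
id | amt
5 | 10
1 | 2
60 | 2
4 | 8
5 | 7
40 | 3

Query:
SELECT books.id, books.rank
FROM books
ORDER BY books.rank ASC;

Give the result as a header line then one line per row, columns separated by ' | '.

== RESULT ==
books.id | books.rank
20 | 3
4 | 7
6 | 8
70 | 9
5 | 20

Derivation:
After SELECT (5 rows):
books.id | books.rank
5 | 20
6 | 8
20 | 3
4 | 7
70 | 9
After ORDER BY (5 rows):
books.id | books.rank
20 | 3
4 | 7
6 | 8
70 | 9
5 | 20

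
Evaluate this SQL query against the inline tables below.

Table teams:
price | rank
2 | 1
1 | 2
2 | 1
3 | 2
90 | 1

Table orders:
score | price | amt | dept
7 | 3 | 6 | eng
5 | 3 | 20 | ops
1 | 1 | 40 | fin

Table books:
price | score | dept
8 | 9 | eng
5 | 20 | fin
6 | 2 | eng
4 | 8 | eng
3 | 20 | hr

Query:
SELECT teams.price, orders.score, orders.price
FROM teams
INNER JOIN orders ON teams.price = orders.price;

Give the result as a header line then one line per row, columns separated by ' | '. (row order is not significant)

== RESULT ==
teams.price | orders.score | orders.price
1 | 1 | 1
3 | 7 | 3
3 | 5 | 3

Derivation:
After JOIN orders (3 rows):
teams.price | teams.rank | orders.score | orders.price | orders.amt | orders.dept
1 | 2 | 1 | 1 | 40 | fin
3 | 2 | 7 | 3 | 6 | eng
3 | 2 | 5 | 3 | 20 | ops
After SELECT (3 rows):
teams.price | orders.score | orders.price
1 | 1 | 1
3 | 7 | 3
3 | 5 | 3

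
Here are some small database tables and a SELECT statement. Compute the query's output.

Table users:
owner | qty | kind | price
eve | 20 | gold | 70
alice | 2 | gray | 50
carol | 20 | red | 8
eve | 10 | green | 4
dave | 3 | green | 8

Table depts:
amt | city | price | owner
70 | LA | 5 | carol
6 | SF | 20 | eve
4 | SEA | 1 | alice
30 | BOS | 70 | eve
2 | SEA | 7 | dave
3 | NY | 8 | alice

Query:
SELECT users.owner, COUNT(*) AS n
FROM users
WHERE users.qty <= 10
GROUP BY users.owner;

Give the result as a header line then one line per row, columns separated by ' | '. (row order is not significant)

== RESULT ==
users.owner | n
alice | 1
eve | 1
dave | 1

Derivation:
After WHERE (3 rows):
users.owner | users.qty | users.kind | users.price
alice | 2 | gray | 50
eve | 10 | green | 4
dave | 3 | green | 8
After GROUP BY (3 rows):
users.owner | n
alice | 1
eve | 1
dave | 1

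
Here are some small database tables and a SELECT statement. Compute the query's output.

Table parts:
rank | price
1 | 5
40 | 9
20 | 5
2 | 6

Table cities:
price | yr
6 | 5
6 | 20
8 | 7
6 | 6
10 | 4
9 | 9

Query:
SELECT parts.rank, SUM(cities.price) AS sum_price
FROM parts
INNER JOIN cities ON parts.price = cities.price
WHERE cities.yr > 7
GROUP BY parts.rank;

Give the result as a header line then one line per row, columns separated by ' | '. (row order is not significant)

== RESULT ==
parts.rank | sum_price
40 | 9
2 | 6

Derivation:
After JOIN cities (4 rows):
parts.rank | parts.price | cities.price | cities.yr
40 | 9 | 9 | 9
2 | 6 | 6 | 5
2 | 6 | 6 | 20
2 | 6 | 6 | 6
After WHERE (2 rows):
parts.rank | parts.price | cities.price | cities.yr
40 | 9 | 9 | 9
2 | 6 | 6 | 20
After GROUP BY (2 rows):
parts.rank | sum_price
40 | 9
2 | 6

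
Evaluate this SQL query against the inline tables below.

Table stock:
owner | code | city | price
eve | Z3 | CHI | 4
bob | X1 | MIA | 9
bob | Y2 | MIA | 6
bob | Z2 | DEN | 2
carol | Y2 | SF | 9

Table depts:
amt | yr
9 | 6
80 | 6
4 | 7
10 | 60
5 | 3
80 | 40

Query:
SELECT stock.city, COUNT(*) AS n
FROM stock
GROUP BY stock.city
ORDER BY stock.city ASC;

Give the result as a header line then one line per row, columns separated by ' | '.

== RESULT ==
stock.city | n
CHI | 1
DEN | 1
MIA | 2
SF | 1

Derivation:
After GROUP BY (4 rows):
stock.city | n
CHI | 1
MIA | 2
DEN | 1
SF | 1
After ORDER BY (4 rows):
stock.city | n
CHI | 1
DEN | 1
MIA | 2
SF | 1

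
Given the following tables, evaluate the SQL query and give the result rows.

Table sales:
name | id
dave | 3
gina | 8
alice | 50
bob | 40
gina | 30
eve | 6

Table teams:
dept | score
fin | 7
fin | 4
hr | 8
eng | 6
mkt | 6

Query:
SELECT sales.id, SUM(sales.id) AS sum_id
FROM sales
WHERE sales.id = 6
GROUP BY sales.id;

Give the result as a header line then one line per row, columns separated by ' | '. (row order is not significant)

After WHERE (1 rows):
sales.name | sales.id
eve | 6
After GROUP BY (1 rows):
sales.id | sum_id
6 | 6

== RESULT ==
sales.id | sum_id
6 | 6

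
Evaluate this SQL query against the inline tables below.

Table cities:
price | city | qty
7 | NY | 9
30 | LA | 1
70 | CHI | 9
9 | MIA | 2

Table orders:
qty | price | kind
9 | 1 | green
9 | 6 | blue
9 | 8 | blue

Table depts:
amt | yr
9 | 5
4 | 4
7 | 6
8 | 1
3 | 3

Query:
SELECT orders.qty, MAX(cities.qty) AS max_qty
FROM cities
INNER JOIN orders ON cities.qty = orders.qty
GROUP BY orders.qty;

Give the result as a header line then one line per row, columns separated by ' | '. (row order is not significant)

== RESULT ==
orders.qty | max_qty
9 | 9

Derivation:
After JOIN orders (6 rows):
cities.price | cities.city | cities.qty | orders.qty | orders.price | orders.kind
7 | NY | 9 | 9 | 1 | green
7 | NY | 9 | 9 | 6 | blue
7 | NY | 9 | 9 | 8 | blue
70 | CHI | 9 | 9 | 1 | green
70 | CHI | 9 | 9 | 6 | blue
70 | CHI | 9 | 9 | 8 | blue
After GROUP BY (1 rows):
orders.qty | max_qty
9 | 9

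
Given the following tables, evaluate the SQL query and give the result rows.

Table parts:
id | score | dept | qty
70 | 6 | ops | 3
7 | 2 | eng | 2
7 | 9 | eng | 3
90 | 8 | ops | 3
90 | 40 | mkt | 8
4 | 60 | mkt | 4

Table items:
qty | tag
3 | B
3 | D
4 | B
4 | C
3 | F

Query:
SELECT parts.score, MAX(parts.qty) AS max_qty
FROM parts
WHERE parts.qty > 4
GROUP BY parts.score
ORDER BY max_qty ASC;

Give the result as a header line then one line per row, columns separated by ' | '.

After WHERE (1 rows):
parts.id | parts.score | parts.dept | parts.qty
90 | 40 | mkt | 8
After GROUP BY (1 rows):
parts.score | max_qty
40 | 8
After ORDER BY (1 rows):
parts.score | max_qty
40 | 8

== RESULT ==
parts.score | max_qty
40 | 8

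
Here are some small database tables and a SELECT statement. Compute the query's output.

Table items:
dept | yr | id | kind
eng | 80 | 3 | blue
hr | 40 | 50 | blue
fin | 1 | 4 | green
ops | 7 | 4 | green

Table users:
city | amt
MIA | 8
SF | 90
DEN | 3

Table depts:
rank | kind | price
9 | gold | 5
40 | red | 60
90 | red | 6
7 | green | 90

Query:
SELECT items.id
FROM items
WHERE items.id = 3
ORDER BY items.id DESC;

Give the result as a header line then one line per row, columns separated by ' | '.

== RESULT ==
items.id
3

Derivation:
After WHERE (1 rows):
items.dept | items.yr | items.id | items.kind
eng | 80 | 3 | blue
After SELECT (1 rows):
items.id
3
After ORDER BY (1 rows):
items.id
3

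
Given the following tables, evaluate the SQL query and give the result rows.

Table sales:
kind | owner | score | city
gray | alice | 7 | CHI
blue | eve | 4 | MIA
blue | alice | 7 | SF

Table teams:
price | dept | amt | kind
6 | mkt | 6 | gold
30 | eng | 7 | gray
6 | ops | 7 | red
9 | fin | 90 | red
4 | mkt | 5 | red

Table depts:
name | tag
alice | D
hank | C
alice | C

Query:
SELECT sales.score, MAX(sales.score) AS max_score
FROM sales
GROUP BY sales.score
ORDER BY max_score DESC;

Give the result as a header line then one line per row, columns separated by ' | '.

== RESULT ==
sales.score | max_score
7 | 7
4 | 4

Derivation:
After GROUP BY (2 rows):
sales.score | max_score
7 | 7
4 | 4
After ORDER BY (2 rows):
sales.score | max_score
7 | 7
4 | 4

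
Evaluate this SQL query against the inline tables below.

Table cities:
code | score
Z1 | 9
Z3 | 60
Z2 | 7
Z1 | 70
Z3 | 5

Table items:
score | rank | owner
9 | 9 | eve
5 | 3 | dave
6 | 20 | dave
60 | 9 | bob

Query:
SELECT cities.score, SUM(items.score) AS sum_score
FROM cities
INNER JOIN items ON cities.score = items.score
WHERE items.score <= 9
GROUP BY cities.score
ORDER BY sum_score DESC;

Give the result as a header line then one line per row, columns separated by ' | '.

== RESULT ==
cities.score | sum_score
9 | 9
5 | 5

Derivation:
After JOIN items (3 rows):
cities.code | cities.score | items.score | items.rank | items.owner
Z1 | 9 | 9 | 9 | eve
Z3 | 60 | 60 | 9 | bob
Z3 | 5 | 5 | 3 | dave
After WHERE (2 rows):
cities.code | cities.score | items.score | items.rank | items.owner
Z1 | 9 | 9 | 9 | eve
Z3 | 5 | 5 | 3 | dave
After GROUP BY (2 rows):
cities.score | sum_score
9 | 9
5 | 5
After ORDER BY (2 rows):
cities.score | sum_score
9 | 9
5 | 5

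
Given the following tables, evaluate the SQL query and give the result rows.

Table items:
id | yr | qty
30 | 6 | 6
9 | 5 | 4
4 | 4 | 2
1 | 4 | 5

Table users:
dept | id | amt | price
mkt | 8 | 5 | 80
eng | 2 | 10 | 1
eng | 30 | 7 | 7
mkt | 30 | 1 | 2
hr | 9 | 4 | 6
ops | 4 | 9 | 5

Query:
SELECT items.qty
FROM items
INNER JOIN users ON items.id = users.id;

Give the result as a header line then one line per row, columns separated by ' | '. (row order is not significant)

== RESULT ==
items.qty
6
6
4
2

Derivation:
After JOIN users (4 rows):
items.id | items.yr | items.qty | users.dept | users.id | users.amt | users.price
30 | 6 | 6 | eng | 30 | 7 | 7
30 | 6 | 6 | mkt | 30 | 1 | 2
9 | 5 | 4 | hr | 9 | 4 | 6
4 | 4 | 2 | ops | 4 | 9 | 5
After SELECT (4 rows):
items.qty
6
6
4
2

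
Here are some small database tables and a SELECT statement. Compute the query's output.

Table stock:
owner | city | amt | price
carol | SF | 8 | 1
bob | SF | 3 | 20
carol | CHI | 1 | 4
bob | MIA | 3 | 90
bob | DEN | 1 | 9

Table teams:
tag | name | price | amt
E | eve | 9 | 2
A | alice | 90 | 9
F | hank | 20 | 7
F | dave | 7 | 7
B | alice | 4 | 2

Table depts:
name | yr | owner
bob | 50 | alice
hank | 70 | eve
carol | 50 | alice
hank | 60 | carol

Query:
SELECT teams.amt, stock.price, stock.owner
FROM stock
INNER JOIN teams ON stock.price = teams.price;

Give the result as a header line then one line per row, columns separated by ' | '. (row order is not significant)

After JOIN teams (4 rows):
stock.owner | stock.city | stock.amt | stock.price | teams.tag | teams.name | teams.price | teams.amt
bob | SF | 3 | 20 | F | hank | 20 | 7
carol | CHI | 1 | 4 | B | alice | 4 | 2
bob | MIA | 3 | 90 | A | alice | 90 | 9
bob | DEN | 1 | 9 | E | eve | 9 | 2
After SELECT (4 rows):
teams.amt | stock.price | stock.owner
7 | 20 | bob
2 | 4 | carol
9 | 90 | bob
2 | 9 | bob

== RESULT ==
teams.amt | stock.price | stock.owner
7 | 20 | bob
2 | 4 | carol
9 | 90 | bob
2 | 9 | bob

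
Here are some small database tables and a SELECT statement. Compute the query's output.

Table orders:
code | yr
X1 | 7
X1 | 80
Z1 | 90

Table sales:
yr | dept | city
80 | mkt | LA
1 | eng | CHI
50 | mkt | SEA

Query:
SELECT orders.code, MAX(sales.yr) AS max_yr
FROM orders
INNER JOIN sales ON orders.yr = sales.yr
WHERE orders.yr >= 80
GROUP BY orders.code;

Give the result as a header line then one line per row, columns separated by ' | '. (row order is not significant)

After JOIN sales (1 rows):
orders.code | orders.yr | sales.yr | sales.dept | sales.city
X1 | 80 | 80 | mkt | LA
After WHERE (1 rows):
orders.code | orders.yr | sales.yr | sales.dept | sales.city
X1 | 80 | 80 | mkt | LA
After GROUP BY (1 rows):
orders.code | max_yr
X1 | 80

== RESULT ==
orders.code | max_yr
X1 | 80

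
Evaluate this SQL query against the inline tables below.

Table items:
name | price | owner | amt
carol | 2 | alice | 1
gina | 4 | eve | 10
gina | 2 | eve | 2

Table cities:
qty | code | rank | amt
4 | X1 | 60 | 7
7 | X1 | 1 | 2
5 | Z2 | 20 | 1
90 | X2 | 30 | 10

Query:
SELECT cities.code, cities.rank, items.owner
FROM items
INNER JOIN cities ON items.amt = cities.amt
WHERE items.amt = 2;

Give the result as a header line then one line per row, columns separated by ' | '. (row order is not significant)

== RESULT ==
cities.code | cities.rank | items.owner
X1 | 1 | eve

Derivation:
After JOIN cities (3 rows):
items.name | items.price | items.owner | items.amt | cities.qty | cities.code | cities.rank | cities.amt
carol | 2 | alice | 1 | 5 | Z2 | 20 | 1
gina | 4 | eve | 10 | 90 | X2 | 30 | 10
gina | 2 | eve | 2 | 7 | X1 | 1 | 2
After WHERE (1 rows):
items.name | items.price | items.owner | items.amt | cities.qty | cities.code | cities.rank | cities.amt
gina | 2 | eve | 2 | 7 | X1 | 1 | 2
After SELECT (1 rows):
cities.code | cities.rank | items.owner
X1 | 1 | eve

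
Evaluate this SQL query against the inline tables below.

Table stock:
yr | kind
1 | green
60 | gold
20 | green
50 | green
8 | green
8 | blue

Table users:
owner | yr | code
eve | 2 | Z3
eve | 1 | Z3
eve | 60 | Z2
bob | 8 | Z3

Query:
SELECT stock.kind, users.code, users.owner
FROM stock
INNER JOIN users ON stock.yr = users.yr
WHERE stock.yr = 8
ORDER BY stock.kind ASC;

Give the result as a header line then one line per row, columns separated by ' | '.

== RESULT ==
stock.kind | users.code | users.owner
blue | Z3 | bob
green | Z3 | bob

Derivation:
After JOIN users (4 rows):
stock.yr | stock.kind | users.owner | users.yr | users.code
1 | green | eve | 1 | Z3
60 | gold | eve | 60 | Z2
8 | green | bob | 8 | Z3
8 | blue | bob | 8 | Z3
After WHERE (2 rows):
stock.yr | stock.kind | users.owner | users.yr | users.code
8 | green | bob | 8 | Z3
8 | blue | bob | 8 | Z3
After SELECT (2 rows):
stock.kind | users.code | users.owner
green | Z3 | bob
blue | Z3 | bob
After ORDER BY (2 rows):
stock.kind | users.code | users.owner
blue | Z3 | bob
green | Z3 | bob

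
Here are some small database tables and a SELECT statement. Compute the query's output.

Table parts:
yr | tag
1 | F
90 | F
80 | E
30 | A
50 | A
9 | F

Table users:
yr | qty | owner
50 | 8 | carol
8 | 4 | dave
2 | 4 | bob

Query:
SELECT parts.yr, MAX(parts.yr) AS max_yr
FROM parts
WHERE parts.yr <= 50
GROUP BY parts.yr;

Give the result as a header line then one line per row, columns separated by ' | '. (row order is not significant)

After WHERE (4 rows):
parts.yr | parts.tag
1 | F
30 | A
50 | A
9 | F
After GROUP BY (4 rows):
parts.yr | max_yr
1 | 1
30 | 30
50 | 50
9 | 9

== RESULT ==
parts.yr | max_yr
1 | 1
30 | 30
50 | 50
9 | 9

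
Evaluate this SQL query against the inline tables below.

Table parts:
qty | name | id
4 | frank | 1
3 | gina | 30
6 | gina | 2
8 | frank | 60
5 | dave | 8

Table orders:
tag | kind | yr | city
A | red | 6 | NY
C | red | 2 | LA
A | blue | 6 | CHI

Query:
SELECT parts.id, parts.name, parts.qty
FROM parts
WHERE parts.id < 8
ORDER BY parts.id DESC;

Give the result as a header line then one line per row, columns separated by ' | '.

== RESULT ==
parts.id | parts.name | parts.qty
2 | gina | 6
1 | frank | 4

Derivation:
After WHERE (2 rows):
parts.qty | parts.name | parts.id
4 | frank | 1
6 | gina | 2
After SELECT (2 rows):
parts.id | parts.name | parts.qty
1 | frank | 4
2 | gina | 6
After ORDER BY (2 rows):
parts.id | parts.name | parts.qty
2 | gina | 6
1 | frank | 4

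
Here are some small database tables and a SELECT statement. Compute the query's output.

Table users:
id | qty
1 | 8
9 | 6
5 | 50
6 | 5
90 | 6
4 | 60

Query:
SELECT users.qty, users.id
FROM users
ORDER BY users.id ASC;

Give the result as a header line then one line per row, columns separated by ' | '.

After SELECT (6 rows):
users.qty | users.id
8 | 1
6 | 9
50 | 5
5 | 6
6 | 90
60 | 4
After ORDER BY (6 rows):
users.qty | users.id
8 | 1
60 | 4
50 | 5
5 | 6
6 | 9
6 | 90

== RESULT ==
users.qty | users.id
8 | 1
60 | 4
50 | 5
5 | 6
6 | 9
6 | 90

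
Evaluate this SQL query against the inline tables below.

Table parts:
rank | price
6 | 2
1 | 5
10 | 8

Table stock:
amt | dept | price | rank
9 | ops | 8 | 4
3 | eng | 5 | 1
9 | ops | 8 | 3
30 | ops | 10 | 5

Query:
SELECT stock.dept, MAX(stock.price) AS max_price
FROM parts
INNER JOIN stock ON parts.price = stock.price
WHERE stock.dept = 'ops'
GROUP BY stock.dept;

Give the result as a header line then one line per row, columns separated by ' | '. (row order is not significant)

After JOIN stock (3 rows):
parts.rank | parts.price | stock.amt | stock.dept | stock.price | stock.rank
1 | 5 | 3 | eng | 5 | 1
10 | 8 | 9 | ops | 8 | 4
10 | 8 | 9 | ops | 8 | 3
After WHERE (2 rows):
parts.rank | parts.price | stock.amt | stock.dept | stock.price | stock.rank
10 | 8 | 9 | ops | 8 | 4
10 | 8 | 9 | ops | 8 | 3
After GROUP BY (1 rows):
stock.dept | max_price
ops | 8

== RESULT ==
stock.dept | max_price
ops | 8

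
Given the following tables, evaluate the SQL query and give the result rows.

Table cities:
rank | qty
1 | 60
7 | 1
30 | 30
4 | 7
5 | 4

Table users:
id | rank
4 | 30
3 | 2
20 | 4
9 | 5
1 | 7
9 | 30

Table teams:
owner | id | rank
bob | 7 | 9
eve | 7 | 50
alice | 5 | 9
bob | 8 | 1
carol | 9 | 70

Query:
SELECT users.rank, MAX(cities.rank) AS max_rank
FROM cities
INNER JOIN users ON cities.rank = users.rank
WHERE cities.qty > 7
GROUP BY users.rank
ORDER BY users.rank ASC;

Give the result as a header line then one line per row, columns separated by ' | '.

After JOIN users (5 rows):
cities.rank | cities.qty | users.id | users.rank
7 | 1 | 1 | 7
30 | 30 | 4 | 30
30 | 30 | 9 | 30
4 | 7 | 20 | 4
5 | 4 | 9 | 5
After WHERE (2 rows):
cities.rank | cities.qty | users.id | users.rank
30 | 30 | 4 | 30
30 | 30 | 9 | 30
After GROUP BY (1 rows):
users.rank | max_rank
30 | 30
After ORDER BY (1 rows):
users.rank | max_rank
30 | 30

== RESULT ==
users.rank | max_rank
30 | 30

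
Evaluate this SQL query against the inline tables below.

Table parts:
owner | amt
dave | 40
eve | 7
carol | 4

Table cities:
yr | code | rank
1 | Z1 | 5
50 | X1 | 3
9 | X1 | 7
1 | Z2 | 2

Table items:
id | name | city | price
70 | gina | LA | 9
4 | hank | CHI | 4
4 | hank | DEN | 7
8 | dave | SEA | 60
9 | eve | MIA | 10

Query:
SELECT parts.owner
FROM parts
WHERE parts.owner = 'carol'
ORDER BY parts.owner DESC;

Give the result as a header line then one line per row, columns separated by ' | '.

== RESULT ==
parts.owner
carol

Derivation:
After WHERE (1 rows):
parts.owner | parts.amt
carol | 4
After SELECT (1 rows):
parts.owner
carol
After ORDER BY (1 rows):
parts.owner
carol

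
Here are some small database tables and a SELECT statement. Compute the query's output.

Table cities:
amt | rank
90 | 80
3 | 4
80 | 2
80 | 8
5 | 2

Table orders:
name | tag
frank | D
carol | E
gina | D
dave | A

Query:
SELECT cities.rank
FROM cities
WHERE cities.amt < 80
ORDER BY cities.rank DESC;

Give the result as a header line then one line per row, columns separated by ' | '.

== RESULT ==
cities.rank
4
2

Derivation:
After WHERE (2 rows):
cities.amt | cities.rank
3 | 4
5 | 2
After SELECT (2 rows):
cities.rank
4
2
After ORDER BY (2 rows):
cities.rank
4
2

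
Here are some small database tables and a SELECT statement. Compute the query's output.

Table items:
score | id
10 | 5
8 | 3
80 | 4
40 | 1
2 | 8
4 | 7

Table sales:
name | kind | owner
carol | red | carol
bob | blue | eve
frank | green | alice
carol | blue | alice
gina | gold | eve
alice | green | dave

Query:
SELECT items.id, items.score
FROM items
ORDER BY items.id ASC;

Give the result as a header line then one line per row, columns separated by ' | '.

After SELECT (6 rows):
items.id | items.score
5 | 10
3 | 8
4 | 80
1 | 40
8 | 2
7 | 4
After ORDER BY (6 rows):
items.id | items.score
1 | 40
3 | 8
4 | 80
5 | 10
7 | 4
8 | 2

== RESULT ==
items.id | items.score
1 | 40
3 | 8
4 | 80
5 | 10
7 | 4
8 | 2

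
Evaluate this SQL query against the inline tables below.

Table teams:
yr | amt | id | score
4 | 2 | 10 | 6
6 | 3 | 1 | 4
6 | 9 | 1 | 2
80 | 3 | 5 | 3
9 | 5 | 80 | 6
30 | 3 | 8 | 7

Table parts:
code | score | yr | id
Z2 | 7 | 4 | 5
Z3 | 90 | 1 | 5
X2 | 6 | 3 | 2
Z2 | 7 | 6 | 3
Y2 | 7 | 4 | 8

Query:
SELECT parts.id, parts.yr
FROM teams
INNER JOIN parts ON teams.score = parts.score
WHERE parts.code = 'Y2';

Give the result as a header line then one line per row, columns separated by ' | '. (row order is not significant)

After JOIN parts (5 rows):
teams.yr | teams.amt | teams.id | teams.score | parts.code | parts.score | parts.yr | parts.id
4 | 2 | 10 | 6 | X2 | 6 | 3 | 2
9 | 5 | 80 | 6 | X2 | 6 | 3 | 2
30 | 3 | 8 | 7 | Z2 | 7 | 4 | 5
30 | 3 | 8 | 7 | Z2 | 7 | 6 | 3
30 | 3 | 8 | 7 | Y2 | 7 | 4 | 8
After WHERE (1 rows):
teams.yr | teams.amt | teams.id | teams.score | parts.code | parts.score | parts.yr | parts.id
30 | 3 | 8 | 7 | Y2 | 7 | 4 | 8
After SELECT (1 rows):
parts.id | parts.yr
8 | 4

== RESULT ==
parts.id | parts.yr
8 | 4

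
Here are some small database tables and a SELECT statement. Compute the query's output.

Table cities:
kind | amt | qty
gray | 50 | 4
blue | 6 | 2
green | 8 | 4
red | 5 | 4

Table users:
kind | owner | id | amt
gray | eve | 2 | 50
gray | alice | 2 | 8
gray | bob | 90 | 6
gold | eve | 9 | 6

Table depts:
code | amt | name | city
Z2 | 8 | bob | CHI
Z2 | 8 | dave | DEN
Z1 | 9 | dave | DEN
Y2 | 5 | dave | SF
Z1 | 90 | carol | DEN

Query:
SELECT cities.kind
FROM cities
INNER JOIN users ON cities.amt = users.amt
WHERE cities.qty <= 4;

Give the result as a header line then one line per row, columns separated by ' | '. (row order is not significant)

After JOIN users (4 rows):
cities.kind | cities.amt | cities.qty | users.kind | users.owner | users.id | users.amt
gray | 50 | 4 | gray | eve | 2 | 50
blue | 6 | 2 | gray | bob | 90 | 6
blue | 6 | 2 | gold | eve | 9 | 6
green | 8 | 4 | gray | alice | 2 | 8
After WHERE (4 rows):
cities.kind | cities.amt | cities.qty | users.kind | users.owner | users.id | users.amt
gray | 50 | 4 | gray | eve | 2 | 50
blue | 6 | 2 | gray | bob | 90 | 6
blue | 6 | 2 | gold | eve | 9 | 6
green | 8 | 4 | gray | alice | 2 | 8
After SELECT (4 rows):
cities.kind
gray
blue
blue
green

== RESULT ==
cities.kind
gray
blue
blue
green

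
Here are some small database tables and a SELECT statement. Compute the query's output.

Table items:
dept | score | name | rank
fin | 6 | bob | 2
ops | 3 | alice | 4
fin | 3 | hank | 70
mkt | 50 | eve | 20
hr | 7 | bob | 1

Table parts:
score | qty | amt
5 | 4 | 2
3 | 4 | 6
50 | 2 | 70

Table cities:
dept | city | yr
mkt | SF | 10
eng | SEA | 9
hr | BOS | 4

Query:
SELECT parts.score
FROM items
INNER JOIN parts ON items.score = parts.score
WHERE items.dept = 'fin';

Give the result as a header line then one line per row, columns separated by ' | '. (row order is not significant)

After JOIN parts (3 rows):
items.dept | items.score | items.name | items.rank | parts.score | parts.qty | parts.amt
ops | 3 | alice | 4 | 3 | 4 | 6
fin | 3 | hank | 70 | 3 | 4 | 6
mkt | 50 | eve | 20 | 50 | 2 | 70
After WHERE (1 rows):
items.dept | items.score | items.name | items.rank | parts.score | parts.qty | parts.amt
fin | 3 | hank | 70 | 3 | 4 | 6
After SELECT (1 rows):
parts.score
3

== RESULT ==
parts.score
3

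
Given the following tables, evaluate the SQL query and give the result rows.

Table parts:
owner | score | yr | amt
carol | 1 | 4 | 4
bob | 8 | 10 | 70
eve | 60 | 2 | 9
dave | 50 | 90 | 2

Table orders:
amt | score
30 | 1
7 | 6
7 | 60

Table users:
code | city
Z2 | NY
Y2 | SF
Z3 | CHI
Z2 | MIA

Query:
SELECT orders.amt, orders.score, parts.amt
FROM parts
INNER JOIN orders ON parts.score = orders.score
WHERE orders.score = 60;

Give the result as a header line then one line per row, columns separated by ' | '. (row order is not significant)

After JOIN orders (2 rows):
parts.owner | parts.score | parts.yr | parts.amt | orders.amt | orders.score
carol | 1 | 4 | 4 | 30 | 1
eve | 60 | 2 | 9 | 7 | 60
After WHERE (1 rows):
parts.owner | parts.score | parts.yr | parts.amt | orders.amt | orders.score
eve | 60 | 2 | 9 | 7 | 60
After SELECT (1 rows):
orders.amt | orders.score | parts.amt
7 | 60 | 9

== RESULT ==
orders.amt | orders.score | parts.amt
7 | 60 | 9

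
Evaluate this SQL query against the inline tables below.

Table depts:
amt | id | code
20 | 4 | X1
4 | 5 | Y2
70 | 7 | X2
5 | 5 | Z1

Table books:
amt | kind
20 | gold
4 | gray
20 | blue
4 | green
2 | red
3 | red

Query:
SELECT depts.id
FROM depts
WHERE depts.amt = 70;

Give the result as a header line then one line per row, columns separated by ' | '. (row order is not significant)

== RESULT ==
depts.id
7

Derivation:
After WHERE (1 rows):
depts.amt | depts.id | depts.code
70 | 7 | X2
After SELECT (1 rows):
depts.id
7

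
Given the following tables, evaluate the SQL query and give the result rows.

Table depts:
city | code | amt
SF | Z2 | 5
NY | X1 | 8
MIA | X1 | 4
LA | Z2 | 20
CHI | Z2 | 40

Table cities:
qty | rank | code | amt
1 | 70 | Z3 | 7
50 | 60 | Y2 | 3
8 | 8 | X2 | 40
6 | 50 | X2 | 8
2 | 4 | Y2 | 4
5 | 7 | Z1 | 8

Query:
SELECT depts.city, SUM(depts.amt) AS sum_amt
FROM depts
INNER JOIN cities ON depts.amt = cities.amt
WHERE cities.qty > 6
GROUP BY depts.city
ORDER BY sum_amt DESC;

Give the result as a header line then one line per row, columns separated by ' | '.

After JOIN cities (4 rows):
depts.city | depts.code | depts.amt | cities.qty | cities.rank | cities.code | cities.amt
NY | X1 | 8 | 6 | 50 | X2 | 8
NY | X1 | 8 | 5 | 7 | Z1 | 8
MIA | X1 | 4 | 2 | 4 | Y2 | 4
CHI | Z2 | 40 | 8 | 8 | X2 | 40
After WHERE (1 rows):
depts.city | depts.code | depts.amt | cities.qty | cities.rank | cities.code | cities.amt
CHI | Z2 | 40 | 8 | 8 | X2 | 40
After GROUP BY (1 rows):
depts.city | sum_amt
CHI | 40
After ORDER BY (1 rows):
depts.city | sum_amt
CHI | 40

== RESULT ==
depts.city | sum_amt
CHI | 40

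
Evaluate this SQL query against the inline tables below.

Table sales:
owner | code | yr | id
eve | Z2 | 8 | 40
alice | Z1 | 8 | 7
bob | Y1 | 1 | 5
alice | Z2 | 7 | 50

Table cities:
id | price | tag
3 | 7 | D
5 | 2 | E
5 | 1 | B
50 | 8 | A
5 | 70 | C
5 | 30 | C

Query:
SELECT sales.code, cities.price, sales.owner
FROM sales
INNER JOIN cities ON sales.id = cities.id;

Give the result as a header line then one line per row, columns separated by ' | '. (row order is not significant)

== RESULT ==
sales.code | cities.price | sales.owner
Y1 | 2 | bob
Y1 | 1 | bob
Y1 | 70 | bob
Y1 | 30 | bob
Z2 | 8 | alice

Derivation:
After JOIN cities (5 rows):
sales.owner | sales.code | sales.yr | sales.id | cities.id | cities.price | cities.tag
bob | Y1 | 1 | 5 | 5 | 2 | E
bob | Y1 | 1 | 5 | 5 | 1 | B
bob | Y1 | 1 | 5 | 5 | 70 | C
bob | Y1 | 1 | 5 | 5 | 30 | C
alice | Z2 | 7 | 50 | 50 | 8 | A
After SELECT (5 rows):
sales.code | cities.price | sales.owner
Y1 | 2 | bob
Y1 | 1 | bob
Y1 | 70 | bob
Y1 | 30 | bob
Z2 | 8 | alice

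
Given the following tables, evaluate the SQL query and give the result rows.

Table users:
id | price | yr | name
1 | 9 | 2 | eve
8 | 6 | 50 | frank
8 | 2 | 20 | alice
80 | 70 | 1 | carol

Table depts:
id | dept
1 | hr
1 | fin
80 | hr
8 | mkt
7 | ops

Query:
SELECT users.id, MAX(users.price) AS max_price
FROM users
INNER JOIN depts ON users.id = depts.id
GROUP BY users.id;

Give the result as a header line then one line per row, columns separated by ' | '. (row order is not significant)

After JOIN depts (5 rows):
users.id | users.price | users.yr | users.name | depts.id | depts.dept
1 | 9 | 2 | eve | 1 | hr
1 | 9 | 2 | eve | 1 | fin
8 | 6 | 50 | frank | 8 | mkt
8 | 2 | 20 | alice | 8 | mkt
80 | 70 | 1 | carol | 80 | hr
After GROUP BY (3 rows):
users.id | max_price
1 | 9
8 | 6
80 | 70

== RESULT ==
users.id | max_price
1 | 9
8 | 6
80 | 70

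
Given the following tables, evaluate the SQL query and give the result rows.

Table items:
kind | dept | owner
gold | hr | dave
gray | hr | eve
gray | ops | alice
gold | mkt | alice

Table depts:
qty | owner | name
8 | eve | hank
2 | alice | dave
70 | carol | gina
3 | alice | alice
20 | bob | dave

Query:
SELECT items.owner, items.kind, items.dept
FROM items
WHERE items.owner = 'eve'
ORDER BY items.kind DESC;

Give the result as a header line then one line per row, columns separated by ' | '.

== RESULT ==
items.owner | items.kind | items.dept
eve | gray | hr

Derivation:
After WHERE (1 rows):
items.kind | items.dept | items.owner
gray | hr | eve
After SELECT (1 rows):
items.owner | items.kind | items.dept
eve | gray | hr
After ORDER BY (1 rows):
items.owner | items.kind | items.dept
eve | gray | hr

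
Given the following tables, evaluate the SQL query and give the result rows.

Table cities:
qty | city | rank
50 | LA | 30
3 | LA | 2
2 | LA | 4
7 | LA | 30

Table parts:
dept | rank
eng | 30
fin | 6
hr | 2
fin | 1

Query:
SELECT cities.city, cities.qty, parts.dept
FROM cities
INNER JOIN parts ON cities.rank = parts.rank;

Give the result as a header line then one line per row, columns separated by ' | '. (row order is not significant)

== RESULT ==
cities.city | cities.qty | parts.dept
LA | 50 | eng
LA | 3 | hr
LA | 7 | eng

Derivation:
After JOIN parts (3 rows):
cities.qty | cities.city | cities.rank | parts.dept | parts.rank
50 | LA | 30 | eng | 30
3 | LA | 2 | hr | 2
7 | LA | 30 | eng | 30
After SELECT (3 rows):
cities.city | cities.qty | parts.dept
LA | 50 | eng
LA | 3 | hr
LA | 7 | eng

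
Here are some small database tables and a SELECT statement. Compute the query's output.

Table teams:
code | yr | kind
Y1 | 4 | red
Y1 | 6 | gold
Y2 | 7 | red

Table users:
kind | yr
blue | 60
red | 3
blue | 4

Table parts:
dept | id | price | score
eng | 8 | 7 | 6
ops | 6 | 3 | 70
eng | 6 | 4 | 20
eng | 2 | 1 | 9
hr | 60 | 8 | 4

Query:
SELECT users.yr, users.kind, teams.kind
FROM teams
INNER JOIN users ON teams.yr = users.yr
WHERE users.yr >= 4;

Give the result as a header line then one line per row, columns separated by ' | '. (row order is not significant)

After JOIN users (1 rows):
teams.code | teams.yr | teams.kind | users.kind | users.yr
Y1 | 4 | red | blue | 4
After WHERE (1 rows):
teams.code | teams.yr | teams.kind | users.kind | users.yr
Y1 | 4 | red | blue | 4
After SELECT (1 rows):
users.yr | users.kind | teams.kind
4 | blue | red

== RESULT ==
users.yr | users.kind | teams.kind
4 | blue | red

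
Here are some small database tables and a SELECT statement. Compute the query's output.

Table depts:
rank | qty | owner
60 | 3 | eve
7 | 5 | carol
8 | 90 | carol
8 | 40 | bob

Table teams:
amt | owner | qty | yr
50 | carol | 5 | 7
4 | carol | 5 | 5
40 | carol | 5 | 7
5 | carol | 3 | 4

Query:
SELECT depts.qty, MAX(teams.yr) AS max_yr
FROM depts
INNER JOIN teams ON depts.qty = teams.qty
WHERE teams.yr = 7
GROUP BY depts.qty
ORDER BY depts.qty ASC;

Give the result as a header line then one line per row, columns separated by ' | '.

== RESULT ==
depts.qty | max_yr
5 | 7

Derivation:
After JOIN teams (4 rows):
depts.rank | depts.qty | depts.owner | teams.amt | teams.owner | teams.qty | teams.yr
60 | 3 | eve | 5 | carol | 3 | 4
7 | 5 | carol | 50 | carol | 5 | 7
7 | 5 | carol | 4 | carol | 5 | 5
7 | 5 | carol | 40 | carol | 5 | 7
After WHERE (2 rows):
depts.rank | depts.qty | depts.owner | teams.amt | teams.owner | teams.qty | teams.yr
7 | 5 | carol | 50 | carol | 5 | 7
7 | 5 | carol | 40 | carol | 5 | 7
After GROUP BY (1 rows):
depts.qty | max_yr
5 | 7
After ORDER BY (1 rows):
depts.qty | max_yr
5 | 7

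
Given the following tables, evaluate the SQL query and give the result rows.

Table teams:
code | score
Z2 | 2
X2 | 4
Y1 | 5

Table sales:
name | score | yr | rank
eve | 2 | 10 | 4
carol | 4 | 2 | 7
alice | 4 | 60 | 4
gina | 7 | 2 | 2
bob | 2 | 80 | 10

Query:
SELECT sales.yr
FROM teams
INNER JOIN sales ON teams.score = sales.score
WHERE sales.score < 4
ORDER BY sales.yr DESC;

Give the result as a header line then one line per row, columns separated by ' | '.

After JOIN sales (4 rows):
teams.code | teams.score | sales.name | sales.score | sales.yr | sales.rank
Z2 | 2 | eve | 2 | 10 | 4
Z2 | 2 | bob | 2 | 80 | 10
X2 | 4 | carol | 4 | 2 | 7
X2 | 4 | alice | 4 | 60 | 4
After WHERE (2 rows):
teams.code | teams.score | sales.name | sales.score | sales.yr | sales.rank
Z2 | 2 | eve | 2 | 10 | 4
Z2 | 2 | bob | 2 | 80 | 10
After SELECT (2 rows):
sales.yr
10
80
After ORDER BY (2 rows):
sales.yr
80
10

== RESULT ==
sales.yr
80
10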